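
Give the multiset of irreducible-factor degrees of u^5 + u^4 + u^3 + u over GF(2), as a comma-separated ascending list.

1, 1, 3

Write g(u) = u^5 + u^4 + u^3 + u.
Roots in GF(2): g(0) = 0 → root; g(1) = 0 → root.
Linear factors from roots: (u), (u + 1).
Complete factorization: g(u) = (u)·(u + 1)·(u^3 + u + 1).
Factor degrees with multiplicity: 1 + 1 + 3 = 5.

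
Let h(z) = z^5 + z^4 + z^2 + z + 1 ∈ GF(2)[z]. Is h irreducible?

Check for roots in GF(2): h(0) = 1; h(1) = 1.
No roots, so no linear factors.
Monic irreducibles of degree 2 over GF(2): z^2 + z + 1.
None of them divide h (all give nonzero remainder).
No irreducible factor of degree ≤ 2 exists, so h is irreducible over GF(2).

Yes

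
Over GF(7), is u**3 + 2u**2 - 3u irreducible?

No

Write P(u) = u**3 + 2u**2 - 3u.
Check for roots in GF(7): P(0) = 0 → root; P(1) = 0 → root; P(2) = 3; P(3) = 1; P(4) = 0 → root; P(5) = 6; P(6) = 4.
P(0) = 0, so (u) divides P(u); P is reducible.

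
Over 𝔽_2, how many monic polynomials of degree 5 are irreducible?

x^(2^5) − x is the product of all monic irreducibles of degree dividing 5; Möbius inversion gives N = (1/5) Σ μ(5/d)·2^d.
Divisors of 5: 1, 5; μ(5/d) for each: -1, 1.
Σ = − 2^1 + 2^5 = 30.
N = 30/5 = 6.

6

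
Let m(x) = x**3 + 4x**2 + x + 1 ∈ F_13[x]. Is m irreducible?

Check each element of F_13 for a root: m(0)=1, m(1)=7, m(2)=1, m(3)=2, m(4)=3, m(5)=10, m(6)=3, m(7)=1, m(8)=10, m(9)=10, m(10)=7, m(11)=7, m(12)=3.
No roots. A degree-3 polynomial over a field with no linear factor is irreducible.

Yes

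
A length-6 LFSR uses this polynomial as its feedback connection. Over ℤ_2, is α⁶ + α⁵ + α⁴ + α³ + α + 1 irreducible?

Write P(α) = α⁶ + α⁵ + α⁴ + α³ + α + 1.
Check for roots in ℤ_2: P(0) = 1; P(1) = 0 → root.
P(1) = 0, so (α − 1) divides P(α); P is reducible.

No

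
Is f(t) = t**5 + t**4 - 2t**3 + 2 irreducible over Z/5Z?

Check for roots in Z/5Z: f(0) = 2; f(1) = 2; f(2) = 4; f(3) = 2; f(4) = 4.
No roots, so no linear factors.
Degree-2 irreducible divisors: test the 10 monic irreducibles of degree 2 over GF(5).
None of them divide f (all give nonzero remainder).
No irreducible factor of degree ≤ 2 exists, so f is irreducible over GF(5).

Yes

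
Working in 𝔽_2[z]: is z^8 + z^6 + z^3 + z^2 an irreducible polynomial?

Write h(z) = z^8 + z^6 + z^3 + z^2.
Check for roots in 𝔽_2: h(0) = 0 → root; h(1) = 0 → root.
h(0) = 0, so (z) divides h(z); h is reducible.

No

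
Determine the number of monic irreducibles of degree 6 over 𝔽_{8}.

The number of monic irreducibles of degree 6 over GF(8) is (1/6)·Σ_{d∣6} μ(6/d) 8^d.
Divisors of 6: 1, 2, 3, 6; μ(6/d) for each: 1, -1, -1, 1.
Σ = 8^1 − 8^2 − 8^3 + 8^6 = 261576.
N = 261576/6 = 43596.

43596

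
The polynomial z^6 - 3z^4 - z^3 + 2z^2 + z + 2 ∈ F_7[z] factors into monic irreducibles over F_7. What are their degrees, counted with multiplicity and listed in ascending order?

Write h(z) = z^6 - 3z^4 - z^3 + 2z^2 + z + 2.
Complete factorization: h(z) = (z^6 - 3z^4 - z^3 + 2z^2 + z + 2).
Factor degrees with multiplicity: 6 = 6.

6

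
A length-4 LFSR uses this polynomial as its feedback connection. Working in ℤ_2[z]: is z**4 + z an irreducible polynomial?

Write g(z) = z**4 + z.
Check for roots in ℤ_2: g(0) = 0 → root; g(1) = 0 → root.
g(0) = 0, so (z) divides g(z); g is reducible.

No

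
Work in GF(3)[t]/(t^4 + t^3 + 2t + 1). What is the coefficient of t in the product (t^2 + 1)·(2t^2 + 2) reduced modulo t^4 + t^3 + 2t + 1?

Multiply in GF(3)[t]: (t^2 + 1)·(2t^2 + 2) = 2t^4 + t^2 + 2.
Reduce using t^4 ≡ 2t^3 + t + 2 (mod t^4 + t^3 + 2t + 1).
Reduced: t^3 + t^2 + 2t.

2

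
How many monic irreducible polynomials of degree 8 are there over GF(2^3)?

The number of monic irreducibles of degree 8 over GF(8) is (1/8)·Σ_{d∣8} μ(8/d) 8^d.
Divisors of 8: 1, 2, 4, 8; μ(8/d) for each: 0, 0, -1, 1.
Σ = − 8^4 + 8^8 = 16773120.
N = 16773120/8 = 2096640.

2096640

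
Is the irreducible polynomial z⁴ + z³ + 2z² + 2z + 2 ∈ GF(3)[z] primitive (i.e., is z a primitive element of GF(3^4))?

Yes

Write f(z) = z⁴ + z³ + 2z² + 2z + 2.
|GF(3^4)^×| = 3^4 − 1 = 80. Prime factorization: 80 = 2^4·5.
f is primitive ⇔ z has order 80 in GF(3)[z]/(f), i.e. z^(80/q) ≠ 1 for each prime q | 80.
z^(40) mod f = 2.
z^(16) mod f = z² + z.
None equal 1, so z has full order 80; f is primitive.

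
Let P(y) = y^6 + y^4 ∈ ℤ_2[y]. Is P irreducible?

Check for roots in ℤ_2: P(0) = 0 → root; P(1) = 0 → root.
P(0) = 0, so (y) divides P(y); P is reducible.

No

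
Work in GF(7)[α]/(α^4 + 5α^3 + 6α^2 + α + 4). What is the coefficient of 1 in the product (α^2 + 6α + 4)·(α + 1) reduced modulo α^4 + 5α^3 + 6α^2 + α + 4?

Multiply in GF(7)[α]: (α^2 + 6α + 4)·(α + 1) = α^3 + 3α + 4.
Reduced: α^3 + 3α + 4.

4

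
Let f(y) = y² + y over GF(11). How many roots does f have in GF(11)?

Evaluate at each of the 11 elements of GF(11):
f(0) = 0 → root; f(1) = 2; f(2) = 6; f(3) = 1; f(4) = 9; f(5) = 8; f(6) = 9; f(7) = 1; f(8) = 6; f(9) = 2; f(10) = 0 → root.
Roots: {0, 10}.

2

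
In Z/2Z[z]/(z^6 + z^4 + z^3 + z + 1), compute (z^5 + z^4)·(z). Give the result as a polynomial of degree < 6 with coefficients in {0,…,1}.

Multiply in Z/2Z[z]: (z^5 + z^4)·(z) = z^6 + z^5.
Reduce using z^6 ≡ z^4 + z^3 + z + 1 (mod z^6 + z^4 + z^3 + z + 1).
Reduced: z^5 + z^4 + z^3 + z + 1.

z^5 + z^4 + z^3 + z + 1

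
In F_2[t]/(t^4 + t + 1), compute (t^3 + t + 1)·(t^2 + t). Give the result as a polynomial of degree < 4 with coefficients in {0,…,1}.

Multiply in F_2[t]: (t^3 + t + 1)·(t^2 + t) = t^5 + t^4 + t^3 + t.
Reduce using t^4 ≡ t + 1 (mod t^4 + t + 1).
Reduced: t^3 + t^2 + t + 1.

t^3 + t^2 + t + 1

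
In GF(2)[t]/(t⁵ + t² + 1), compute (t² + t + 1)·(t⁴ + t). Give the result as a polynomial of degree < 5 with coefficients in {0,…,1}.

Multiply in GF(2)[t]: (t² + t + 1)·(t⁴ + t) = t⁶ + t⁵ + t⁴ + t³ + t² + t.
Reduce using t⁵ ≡ t² + 1 (mod t⁵ + t² + 1).
Reduced: t⁴ + 1.

t^4 + 1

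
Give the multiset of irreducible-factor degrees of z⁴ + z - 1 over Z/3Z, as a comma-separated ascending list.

Write f(z) = z⁴ + z - 1.
Roots in Z/3Z: f(0) = 2; f(1) = 1; f(2) = 2.
Complete factorization: f(z) = (z⁴ + z - 1).
Factor degrees with multiplicity: 4 = 4.

4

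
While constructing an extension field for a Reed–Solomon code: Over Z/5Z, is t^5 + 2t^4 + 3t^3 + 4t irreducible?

No

Write g(t) = t^5 + 2t^4 + 3t^3 + 4t.
Check for roots in Z/5Z: g(0) = 0 → root; g(1) = 0 → root; g(2) = 1; g(3) = 3; g(4) = 4.
g(0) = 0, so (t) divides g(t); g is reducible.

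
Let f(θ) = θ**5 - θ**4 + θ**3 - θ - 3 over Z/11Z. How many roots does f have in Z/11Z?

1

Evaluate at each of the 11 elements of Z/11Z:
f(0) = 8; f(1) = 8; f(2) = 8; f(3) = 7; f(4) = 0 → root; f(5) = 10; f(6) = 10; f(7) = 10; f(8) = 1; f(9) = 9; f(10) = 6.
Roots: {4}.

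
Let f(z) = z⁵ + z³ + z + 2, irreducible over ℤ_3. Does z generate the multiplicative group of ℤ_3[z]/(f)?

|GF(3^5)^×| = 3^5 − 1 = 242. Prime factorization: 242 = 2·11^2.
f is primitive ⇔ z has order 242 in GF(3)[z]/(f), i.e. z^(242/q) ≠ 1 for each prime q | 242.
z^(121) mod f = 1
z^(22) mod f = z⁴ + z² + 2.
Since z^(121) = 1, the order of z divides 121 < 242; not primitive.

No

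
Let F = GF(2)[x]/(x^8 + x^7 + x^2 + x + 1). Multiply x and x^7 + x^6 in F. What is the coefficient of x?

1

Multiply in GF(2)[x]: (x)·(x^7 + x^6) = x^8 + x^7.
Reduce using x^8 ≡ x^7 + x^2 + x + 1 (mod x^8 + x^7 + x^2 + x + 1).
Reduced: x^2 + x + 1.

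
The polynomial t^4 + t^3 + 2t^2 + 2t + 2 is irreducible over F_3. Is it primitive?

Write f(t) = t^4 + t^3 + 2t^2 + 2t + 2.
|GF(3^4)^×| = 3^4 − 1 = 80. Prime factorization: 80 = 2^4·5.
f is primitive ⇔ t has order 80 in GF(3)[t]/(f), i.e. t^(80/q) ≠ 1 for each prime q | 80.
t^(40) mod f = 2.
t^(16) mod f = t^2 + t.
None equal 1, so t has full order 80; f is primitive.

Yes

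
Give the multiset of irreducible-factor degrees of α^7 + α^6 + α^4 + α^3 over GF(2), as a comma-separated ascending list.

Write h(α) = α^7 + α^6 + α^4 + α^3.
Roots in GF(2): h(0) = 0 → root; h(1) = 0 → root.
Linear factors from roots: (α), (α + 1).
Complete factorization: h(α) = (α + 1)^2·(α)^3·(α^2 + α + 1).
Factor degrees with multiplicity: 1 + 1 + 1 + 1 + 1 + 2 = 7.

1, 1, 1, 1, 1, 2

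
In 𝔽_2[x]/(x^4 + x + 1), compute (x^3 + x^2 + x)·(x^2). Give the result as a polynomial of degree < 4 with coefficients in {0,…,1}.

x^3 + x^2 + 1

Multiply in 𝔽_2[x]: (x^3 + x^2 + x)·(x^2) = x^5 + x^4 + x^3.
Reduce using x^4 ≡ x + 1 (mod x^4 + x + 1).
Reduced: x^3 + x^2 + 1.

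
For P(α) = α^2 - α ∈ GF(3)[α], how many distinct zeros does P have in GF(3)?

Evaluate at each of the 3 elements of GF(3):
P(0) = 0 → root; P(1) = 0 → root; P(2) = 2.
Roots: {0, 1}.

2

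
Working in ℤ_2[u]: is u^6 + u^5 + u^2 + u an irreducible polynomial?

No

Write g(u) = u^6 + u^5 + u^2 + u.
Check for roots in ℤ_2: g(0) = 0 → root; g(1) = 0 → root.
g(0) = 0, so (u) divides g(u); g is reducible.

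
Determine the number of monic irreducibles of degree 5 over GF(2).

6

x^(2^5) − x is the product of all monic irreducibles of degree dividing 5; Möbius inversion gives N = (1/5) Σ μ(5/d)·2^d.
Divisors of 5: 1, 5; μ(5/d) for each: -1, 1.
Σ = − 2^1 + 2^5 = 30.
N = 30/5 = 6.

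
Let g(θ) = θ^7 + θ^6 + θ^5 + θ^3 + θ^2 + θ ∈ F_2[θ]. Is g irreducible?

No

Check for roots in F_2: g(0) = 0 → root; g(1) = 0 → root.
g(0) = 0, so (θ) divides g(θ); g is reducible.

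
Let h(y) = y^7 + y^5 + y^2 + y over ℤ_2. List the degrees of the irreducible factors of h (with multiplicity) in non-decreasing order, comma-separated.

1, 1, 2, 3

Roots in ℤ_2: h(0) = 0 → root; h(1) = 0 → root.
Linear factors from roots: (y), (y + 1).
Complete factorization: h(y) = (y)·(y + 1)·(y^2 + y + 1)·(y^3 + y + 1).
Factor degrees with multiplicity: 1 + 1 + 2 + 3 = 7.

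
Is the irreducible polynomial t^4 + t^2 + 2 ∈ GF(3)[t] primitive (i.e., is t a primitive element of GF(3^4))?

No

Write f(t) = t^4 + t^2 + 2.
|GF(3^4)^×| = 3^4 − 1 = 80. Prime factorization: 80 = 2^4·5.
f is primitive ⇔ t has order 80 in GF(3)[t]/(f), i.e. t^(80/q) ≠ 1 for each prime q | 80.
t^(40) mod f = 2.
t^(16) mod f = 1
Since t^(16) = 1, the order of t divides 16 < 80; not primitive.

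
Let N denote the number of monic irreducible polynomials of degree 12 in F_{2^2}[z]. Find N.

By the necklace-counting formula, N_4(12) = (1/12) Σ_{d|12} μ(12/d)·4^d.
Divisors of 12: 1, 2, 3, 4, 6, 12; μ(12/d) for each: 0, 1, 0, -1, -1, 1.
Σ = 4^2 − 4^4 − 4^6 + 4^12 = 16772880.
N = 16772880/12 = 1397740.

1397740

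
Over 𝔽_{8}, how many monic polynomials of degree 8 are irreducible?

2096640

Gauss's count: N_{8}(8) = (1/8) Σ_{d|8} μ(8/d)·8^d.
Divisors of 8: 1, 2, 4, 8; μ(8/d) for each: 0, 0, -1, 1.
Σ = − 8^4 + 8^8 = 16773120.
N = 16773120/8 = 2096640.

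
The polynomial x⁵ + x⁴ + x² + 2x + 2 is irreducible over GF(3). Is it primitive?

No

Write f(x) = x⁵ + x⁴ + x² + 2x + 2.
|GF(3^5)^×| = 3^5 − 1 = 242. Prime factorization: 242 = 2·11^2.
f is primitive ⇔ x has order 242 in GF(3)[x]/(f), i.e. x^(242/q) ≠ 1 for each prime q | 242.
x^(121) mod f = 1
x^(22) mod f = x⁴ + 2x³ + 2.
Since x^(121) = 1, the order of x divides 121 < 242; not primitive.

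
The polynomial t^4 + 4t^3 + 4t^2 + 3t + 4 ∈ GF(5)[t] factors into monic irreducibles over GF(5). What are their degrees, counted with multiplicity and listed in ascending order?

Write f(t) = t^4 + 4t^3 + 4t^2 + 3t + 4.
Roots in GF(5): f(0) = 4; f(1) = 1; f(2) = 4; f(3) = 3; f(4) = 2.
Complete factorization: f(t) = (t^2 + 2)·(t^2 + 4t + 2).
Factor degrees with multiplicity: 2 + 2 = 4.

2, 2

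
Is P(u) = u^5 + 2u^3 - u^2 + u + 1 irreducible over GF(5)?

Yes

Check for roots in GF(5): P(0) = 1; P(1) = 4; P(2) = 2; P(3) = 2; P(4) = 1.
No roots, so no linear factors.
Degree-2 irreducible divisors: test the 10 monic irreducibles of degree 2 over GF(5).
None of them divide P (all give nonzero remainder).
No irreducible factor of degree ≤ 2 exists, so P is irreducible over GF(5).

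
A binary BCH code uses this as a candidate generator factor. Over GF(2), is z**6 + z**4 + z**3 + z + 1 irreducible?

Write m(z) = z**6 + z**4 + z**3 + z + 1.
Check for roots in GF(2): m(0) = 1; m(1) = 1.
No roots, so no linear factors.
Monic irreducibles of degree 2 over GF(2): z**2 + z + 1.
None of them divide m (all give nonzero remainder).
Monic irreducibles of degree 3 over GF(2): z**3 + z + 1, z**3 + z**2 + 1.
None of them divide m (all give nonzero remainder).
No irreducible factor of degree ≤ 3 exists, so m is irreducible over GF(2).

Yes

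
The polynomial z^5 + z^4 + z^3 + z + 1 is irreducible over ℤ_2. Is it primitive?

Write f(z) = z^5 + z^4 + z^3 + z + 1.
|GF(2^5)^×| = 2^5 − 1 = 31. Prime factorization: 31 = 31.
f is primitive ⇔ z has order 31 in GF(2)[z]/(f), i.e. z^(31/q) ≠ 1 for each prime q | 31.
z^(1) mod f = z.
None equal 1, so z has full order 31; f is primitive.

Yes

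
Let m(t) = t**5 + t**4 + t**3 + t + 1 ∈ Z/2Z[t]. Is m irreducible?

Yes

Check for roots in Z/2Z: m(0) = 1; m(1) = 1.
No roots, so no linear factors.
Monic irreducibles of degree 2 over GF(2): t**2 + t + 1.
None of them divide m (all give nonzero remainder).
No irreducible factor of degree ≤ 2 exists, so m is irreducible over GF(2).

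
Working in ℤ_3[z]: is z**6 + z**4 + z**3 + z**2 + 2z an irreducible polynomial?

Write P(z) = z**6 + z**4 + z**3 + z**2 + 2z.
Check for roots in ℤ_3: P(0) = 0 → root; P(1) = 0 → root; P(2) = 0 → root.
P(0) = 0, so (z) divides P(z); P is reducible.

No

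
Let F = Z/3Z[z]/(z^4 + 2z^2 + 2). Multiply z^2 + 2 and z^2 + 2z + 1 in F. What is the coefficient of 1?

Multiply in Z/3Z[z]: (z^2 + 2)·(z^2 + 2z + 1) = z^4 + 2z^3 + z + 2.
Reduce using z^4 ≡ z^2 + 1 (mod z^4 + 2z^2 + 2).
Reduced: 2z^3 + z^2 + z.

0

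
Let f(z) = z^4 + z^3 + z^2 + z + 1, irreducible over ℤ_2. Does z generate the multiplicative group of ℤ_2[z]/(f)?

No

|GF(2^4)^×| = 2^4 − 1 = 15. Prime factorization: 15 = 3·5.
f is primitive ⇔ z has order 15 in GF(2)[z]/(f), i.e. z^(15/q) ≠ 1 for each prime q | 15.
z^(5) mod f = 1
z^(3) mod f = z^3.
Since z^(5) = 1, the order of z divides 5 < 15; not primitive.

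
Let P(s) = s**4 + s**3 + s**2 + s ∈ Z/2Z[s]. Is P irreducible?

Check for roots in Z/2Z: P(0) = 0 → root; P(1) = 0 → root.
P(0) = 0, so (s) divides P(s); P is reducible.

No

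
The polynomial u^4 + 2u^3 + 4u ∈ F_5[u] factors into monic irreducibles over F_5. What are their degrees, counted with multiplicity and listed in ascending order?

Write h(u) = u^4 + 2u^3 + 4u.
Roots in F_5: h(0) = 0 → root; h(1) = 2; h(2) = 0 → root; h(3) = 2; h(4) = 0 → root.
Linear factors from roots: (u), (u + 3), (u + 1).
Complete factorization: h(u) = (u)·(u + 1)·(u + 3)^2.
Factor degrees with multiplicity: 1 + 1 + 1 + 1 = 4.

1, 1, 1, 1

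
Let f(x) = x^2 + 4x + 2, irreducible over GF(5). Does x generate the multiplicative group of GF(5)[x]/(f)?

|GF(5^2)^×| = 5^2 − 1 = 24. Prime factorization: 24 = 2^3·3.
f is primitive ⇔ x has order 24 in GF(5)[x]/(f), i.e. x^(24/q) ≠ 1 for each prime q | 24.
x^(12) mod f = 4.
x^(8) mod f = 2x + 1.
None equal 1, so x has full order 24; f is primitive.

Yes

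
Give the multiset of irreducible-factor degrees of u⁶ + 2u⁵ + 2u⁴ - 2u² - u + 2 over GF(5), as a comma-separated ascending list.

2, 4

Write f(u) = u⁶ + 2u⁵ + 2u⁴ - 2u² - u + 2.
Roots in GF(5): f(0) = 2; f(1) = 4; f(2) = 2; f(3) = 3; f(4) = 2.
Complete factorization: f(u) = (u² + u + 2)·(u⁴ + u³ - u² - u + 1).
Factor degrees with multiplicity: 2 + 4 = 6.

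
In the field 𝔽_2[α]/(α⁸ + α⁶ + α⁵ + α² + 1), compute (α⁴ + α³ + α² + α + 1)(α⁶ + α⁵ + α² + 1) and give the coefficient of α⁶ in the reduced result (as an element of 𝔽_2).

0

Multiply in 𝔽_2[α]: (α⁴ + α³ + α² + α + 1)·(α⁶ + α⁵ + α² + 1) = α¹⁰ + α⁶ + α + 1.
Reduce using α⁸ ≡ α⁶ + α⁵ + α² + 1 (mod α⁸ + α⁶ + α⁵ + α² + 1).
Reduced: α⁷ + α⁵ + α⁴ + α.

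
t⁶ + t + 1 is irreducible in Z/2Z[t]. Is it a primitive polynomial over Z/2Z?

Yes

Write f(t) = t⁶ + t + 1.
|GF(2^6)^×| = 2^6 − 1 = 63. Prime factorization: 63 = 3^2·7.
f is primitive ⇔ t has order 63 in GF(2)[t]/(f), i.e. t^(63/q) ≠ 1 for each prime q | 63.
t^(21) mod f = t⁵ + t⁴ + t³ + t + 1.
t^(9) mod f = t⁴ + t³.
None equal 1, so t has full order 63; f is primitive.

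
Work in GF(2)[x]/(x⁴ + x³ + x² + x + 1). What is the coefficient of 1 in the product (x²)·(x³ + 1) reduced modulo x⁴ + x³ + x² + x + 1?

Multiply in GF(2)[x]: (x²)·(x³ + 1) = x⁵ + x².
Reduce using x⁴ ≡ x³ + x² + x + 1 (mod x⁴ + x³ + x² + x + 1).
Reduced: x² + 1.

1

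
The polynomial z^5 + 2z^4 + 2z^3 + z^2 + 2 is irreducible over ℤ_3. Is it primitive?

No

Write f(z) = z^5 + 2z^4 + 2z^3 + z^2 + 2.
|GF(3^5)^×| = 3^5 − 1 = 242. Prime factorization: 242 = 2·11^2.
f is primitive ⇔ z has order 242 in GF(3)[z]/(f), i.e. z^(242/q) ≠ 1 for each prime q | 242.
z^(121) mod f = 1
z^(22) mod f = z^4 + z + 1.
Since z^(121) = 1, the order of z divides 121 < 242; not primitive.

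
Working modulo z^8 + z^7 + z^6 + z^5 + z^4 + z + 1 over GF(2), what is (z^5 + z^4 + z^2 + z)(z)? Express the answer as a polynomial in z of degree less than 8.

Multiply in GF(2)[z]: (z^5 + z^4 + z^2 + z)·(z) = z^6 + z^5 + z^3 + z^2.
Reduced: z^6 + z^5 + z^3 + z^2.

z^6 + z^5 + z^3 + z^2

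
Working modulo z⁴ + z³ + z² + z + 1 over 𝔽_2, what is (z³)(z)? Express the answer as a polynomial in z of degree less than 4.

Multiply in 𝔽_2[z]: (z³)·(z) = z⁴.
Reduce using z⁴ ≡ z³ + z² + z + 1 (mod z⁴ + z³ + z² + z + 1).
Reduced: z³ + z² + z + 1.

z^3 + z^2 + z + 1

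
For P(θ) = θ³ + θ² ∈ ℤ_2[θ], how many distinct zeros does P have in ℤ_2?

2

Evaluate at each of the 2 elements of ℤ_2:
P(0) = 0 → root; P(1) = 0 → root.
Roots: {0, 1}.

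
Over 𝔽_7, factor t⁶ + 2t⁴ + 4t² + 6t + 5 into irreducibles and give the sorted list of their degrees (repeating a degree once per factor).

Write h(t) = t⁶ + 2t⁴ + 4t² + 6t + 5.
Linear factors from roots: (t + 2).
Complete factorization: h(t) = (t + 2)^2·(t⁴ + 3t³ + 2t + 3).
Factor degrees with multiplicity: 1 + 1 + 4 = 6.

1, 1, 4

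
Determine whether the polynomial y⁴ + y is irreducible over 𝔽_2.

Write m(y) = y⁴ + y.
Check for roots in 𝔽_2: m(0) = 0 → root; m(1) = 0 → root.
m(0) = 0, so (y) divides m(y); m is reducible.

No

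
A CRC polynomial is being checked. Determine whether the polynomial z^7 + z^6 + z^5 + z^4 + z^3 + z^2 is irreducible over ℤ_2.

No

Write g(z) = z^7 + z^6 + z^5 + z^4 + z^3 + z^2.
Check for roots in ℤ_2: g(0) = 0 → root; g(1) = 0 → root.
g(0) = 0, so (z) divides g(z); g is reducible.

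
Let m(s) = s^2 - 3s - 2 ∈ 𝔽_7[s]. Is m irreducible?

Check for roots in 𝔽_7: m(0) = 5; m(1) = 3; m(2) = 3; m(3) = 5; m(4) = 2; m(5) = 1; m(6) = 2.
No roots. A degree-2 polynomial over a field with no linear factor is irreducible.

Yes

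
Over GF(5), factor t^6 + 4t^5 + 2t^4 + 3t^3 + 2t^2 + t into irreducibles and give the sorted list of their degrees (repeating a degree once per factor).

Write g(t) = t^6 + 4t^5 + 2t^4 + 3t^3 + 2t^2 + t.
Roots in GF(5): g(0) = 0 → root; g(1) = 3; g(2) = 3; g(3) = 0 → root; g(4) = 2.
Linear factors from roots: (t), (t + 2).
Complete factorization: g(t) = (t)·(t + 2)·(t^2 + 3t + 4)·(t^2 + 4t + 2).
Factor degrees with multiplicity: 1 + 1 + 2 + 2 = 6.

1, 1, 2, 2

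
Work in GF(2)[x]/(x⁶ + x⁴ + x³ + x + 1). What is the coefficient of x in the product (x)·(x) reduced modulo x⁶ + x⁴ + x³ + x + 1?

Multiply in GF(2)[x]: (x)·(x) = x².
Reduced: x².

0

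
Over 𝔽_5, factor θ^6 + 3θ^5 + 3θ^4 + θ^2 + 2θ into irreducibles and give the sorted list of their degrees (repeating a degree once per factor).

Write g(θ) = θ^6 + 3θ^5 + 3θ^4 + θ^2 + 2θ.
Roots in 𝔽_5: g(0) = 0 → root; g(1) = 0 → root; g(2) = 1; g(3) = 1; g(4) = 0 → root.
Linear factors from roots: (θ), (θ + 4), (θ + 1).
Complete factorization: g(θ) = (θ)·(θ + 1)·(θ + 4)·(θ^3 + 3θ^2 + 4θ + 3).
Factor degrees with multiplicity: 1 + 1 + 1 + 3 = 6.

1, 1, 1, 3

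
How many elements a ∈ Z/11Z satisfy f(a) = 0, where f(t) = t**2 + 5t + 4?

2

Evaluate at each of the 11 elements of Z/11Z:
f(0) = 4; f(1) = 10; f(2) = 7; f(3) = 6; f(4) = 7; f(5) = 10; f(6) = 4; f(7) = 0 → root; f(8) = 9; f(9) = 9; f(10) = 0 → root.
Roots: {7, 10}.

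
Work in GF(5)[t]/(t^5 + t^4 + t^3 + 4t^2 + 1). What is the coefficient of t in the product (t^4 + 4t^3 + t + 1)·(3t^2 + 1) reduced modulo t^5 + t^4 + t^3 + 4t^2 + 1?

Multiply in GF(5)[t]: (t^4 + 4t^3 + t + 1)·(3t^2 + 1) = 3t^6 + 2t^5 + t^4 + 2t^3 + 3t^2 + t + 1.
Reduce using t^5 ≡ 4t^4 + 4t^3 + t^2 + 4 (mod t^5 + t^4 + t^3 + 4t^2 + 1).
Reduced: 4t^4 + t^3 + 2t^2 + 3t + 2.

3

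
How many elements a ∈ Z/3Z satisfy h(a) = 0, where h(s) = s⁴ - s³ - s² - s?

Evaluate at each of the 3 elements of Z/3Z:
h(0) = 0 → root; h(1) = 1; h(2) = 2.
Roots: {0}.

1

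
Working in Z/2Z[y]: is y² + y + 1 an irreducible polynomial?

Yes

Write f(y) = y² + y + 1.
Check for roots in Z/2Z: f(0) = 1; f(1) = 1.
No roots. A degree-2 polynomial over a field with no linear factor is irreducible.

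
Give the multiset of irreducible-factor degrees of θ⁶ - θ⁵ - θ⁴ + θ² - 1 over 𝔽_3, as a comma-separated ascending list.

Write f(θ) = θ⁶ - θ⁵ - θ⁴ + θ² - 1.
Roots in 𝔽_3: f(0) = 2; f(1) = 2; f(2) = 1.
Complete factorization: f(θ) = (θ⁶ - θ⁵ - θ⁴ + θ² - 1).
Factor degrees with multiplicity: 6 = 6.

6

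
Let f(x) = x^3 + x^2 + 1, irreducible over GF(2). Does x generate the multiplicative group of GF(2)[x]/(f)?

|GF(2^3)^×| = 2^3 − 1 = 7. Prime factorization: 7 = 7.
f is primitive ⇔ x has order 7 in GF(2)[x]/(f), i.e. x^(7/q) ≠ 1 for each prime q | 7.
x^(1) mod f = x.
None equal 1, so x has full order 7; f is primitive.

Yes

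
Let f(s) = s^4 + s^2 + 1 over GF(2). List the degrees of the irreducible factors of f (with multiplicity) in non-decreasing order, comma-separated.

2, 2

Roots in GF(2): f(0) = 1; f(1) = 1.
Complete factorization: f(s) = (s^2 + s + 1)^2.
Factor degrees with multiplicity: 2 + 2 = 4.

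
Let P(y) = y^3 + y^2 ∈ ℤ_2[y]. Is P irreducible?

No

Check for roots in ℤ_2: P(0) = 0 → root; P(1) = 0 → root.
P(0) = 0, so (y) divides P(y); P is reducible.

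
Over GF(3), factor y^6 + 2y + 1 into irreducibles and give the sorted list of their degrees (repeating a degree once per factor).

1, 2, 3

Write f(y) = y^6 + 2y + 1.
Roots in GF(3): f(0) = 1; f(1) = 1; f(2) = 0 → root.
Linear factors from roots: (y + 1).
Complete factorization: f(y) = (y + 1)·(y^2 + y + 2)·(y^3 + y^2 + y + 2).
Factor degrees with multiplicity: 1 + 2 + 3 = 6.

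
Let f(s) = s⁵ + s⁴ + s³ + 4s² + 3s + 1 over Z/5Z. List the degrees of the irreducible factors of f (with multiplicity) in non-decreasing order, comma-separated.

5

Roots in Z/5Z: f(0) = 1; f(1) = 1; f(2) = 4; f(3) = 2; f(4) = 1.
Complete factorization: f(s) = (s⁵ + s⁴ + s³ + 4s² + 3s + 1).
Factor degrees with multiplicity: 5 = 5.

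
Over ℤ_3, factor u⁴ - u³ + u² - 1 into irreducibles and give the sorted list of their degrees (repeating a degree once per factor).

Write g(u) = u⁴ - u³ + u² - 1.
Roots in ℤ_3: g(0) = 2; g(1) = 0 → root; g(2) = 2.
Linear factors from roots: (u - 1).
Complete factorization: g(u) = (u - 1)^2·(u² + u - 1).
Factor degrees with multiplicity: 1 + 1 + 2 = 4.

1, 1, 2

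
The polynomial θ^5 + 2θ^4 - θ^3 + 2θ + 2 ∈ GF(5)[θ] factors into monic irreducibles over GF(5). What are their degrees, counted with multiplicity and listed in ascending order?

5

Write g(θ) = θ^5 + 2θ^4 - θ^3 + 2θ + 2.
Roots in GF(5): g(0) = 2; g(1) = 1; g(2) = 2; g(3) = 1; g(4) = 2.
Complete factorization: g(θ) = (θ^5 + 2θ^4 - θ^3 + 2θ + 2).
Factor degrees with multiplicity: 5 = 5.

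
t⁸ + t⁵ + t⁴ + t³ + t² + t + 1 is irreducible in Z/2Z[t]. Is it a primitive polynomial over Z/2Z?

Write f(t) = t⁸ + t⁵ + t⁴ + t³ + t² + t + 1.
|GF(2^8)^×| = 2^8 − 1 = 255. Prime factorization: 255 = 3·5·17.
f is primitive ⇔ t has order 255 in GF(2)[t]/(f), i.e. t^(255/q) ≠ 1 for each prime q | 255.
t^(85) mod f = 1
t^(51) mod f = t⁷ + t⁵ + t³ + t² + t + 1.
t^(15) mod f = t⁶ + t³ + t + 1.
Since t^(85) = 1, the order of t divides 85 < 255; not primitive.

No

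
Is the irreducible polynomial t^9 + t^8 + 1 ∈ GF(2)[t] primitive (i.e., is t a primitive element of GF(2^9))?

Write f(t) = t^9 + t^8 + 1.
|GF(2^9)^×| = 2^9 − 1 = 511. Prime factorization: 511 = 7·73.
f is primitive ⇔ t has order 511 in GF(2)[t]/(f), i.e. t^(511/q) ≠ 1 for each prime q | 511.
t^(73) mod f = 1
t^(7) mod f = t^7.
Since t^(73) = 1, the order of t divides 73 < 511; not primitive.

No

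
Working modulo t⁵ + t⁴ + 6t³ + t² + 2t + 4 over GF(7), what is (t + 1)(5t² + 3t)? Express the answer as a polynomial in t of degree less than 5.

5t^3 + t^2 + 3t

Multiply in GF(7)[t]: (t + 1)·(5t² + 3t) = 5t³ + t² + 3t.
Reduced: 5t³ + t² + 3t.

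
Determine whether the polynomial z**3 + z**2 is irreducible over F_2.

Write m(z) = z**3 + z**2.
Check for roots in F_2: m(0) = 0 → root; m(1) = 0 → root.
m(0) = 0, so (z) divides m(z); m is reducible.

No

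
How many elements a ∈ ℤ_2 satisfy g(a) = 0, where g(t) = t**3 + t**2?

Evaluate at each of the 2 elements of ℤ_2:
g(0) = 0 → root; g(1) = 0 → root.
Roots: {0, 1}.

2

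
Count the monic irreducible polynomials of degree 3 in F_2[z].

The number of monic irreducibles of degree 3 over GF(2) is (1/3)·Σ_{d∣3} μ(3/d) 2^d.
Divisors of 3: 1, 3; μ(3/d) for each: -1, 1.
Σ = − 2^1 + 2^3 = 6.
N = 6/3 = 2.

2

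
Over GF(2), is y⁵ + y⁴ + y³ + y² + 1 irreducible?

Yes

Write g(y) = y⁵ + y⁴ + y³ + y² + 1.
Check for roots in GF(2): g(0) = 1; g(1) = 1.
No roots, so no linear factors.
Monic irreducibles of degree 2 over GF(2): y² + y + 1.
None of them divide g (all give nonzero remainder).
No irreducible factor of degree ≤ 2 exists, so g is irreducible over GF(2).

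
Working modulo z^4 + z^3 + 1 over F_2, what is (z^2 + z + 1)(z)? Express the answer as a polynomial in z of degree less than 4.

z^3 + z^2 + z

Multiply in F_2[z]: (z^2 + z + 1)·(z) = z^3 + z^2 + z.
Reduced: z^3 + z^2 + z.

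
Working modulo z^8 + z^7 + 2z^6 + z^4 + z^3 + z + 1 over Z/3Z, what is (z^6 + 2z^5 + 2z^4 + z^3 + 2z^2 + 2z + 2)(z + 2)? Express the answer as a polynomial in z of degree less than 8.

Multiply in Z/3Z[z]: (z^6 + 2z^5 + 2z^4 + z^3 + 2z^2 + 2z + 2)·(z + 2) = z^7 + z^6 + 2z^4 + z^3 + 1.
Reduced: z^7 + z^6 + 2z^4 + z^3 + 1.

z^7 + z^6 + 2z^4 + z^3 + 1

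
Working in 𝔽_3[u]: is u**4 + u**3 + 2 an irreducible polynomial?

Yes

Write f(u) = u**4 + u**3 + 2.
Check for roots in 𝔽_3: f(0) = 2; f(1) = 1; f(2) = 2.
No roots, so no linear factors.
Monic irreducibles of degree 2 over GF(3): u**2 + 1, u**2 + u + 2, u**2 + 2u + 2.
None of them divide f (all give nonzero remainder).
No irreducible factor of degree ≤ 2 exists, so f is irreducible over GF(3).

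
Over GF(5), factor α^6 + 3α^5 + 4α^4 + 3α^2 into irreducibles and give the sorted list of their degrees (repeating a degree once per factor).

1, 1, 1, 3

Write h(α) = α^6 + 3α^5 + 4α^4 + 3α^2.
Roots in GF(5): h(0) = 0 → root; h(1) = 1; h(2) = 1; h(3) = 4; h(4) = 0 → root.
Linear factors from roots: (α), (α + 1).
Complete factorization: h(α) = (α + 1)·(α)^2·(α^3 + 2α^2 + 2α + 3).
Factor degrees with multiplicity: 1 + 1 + 1 + 3 = 6.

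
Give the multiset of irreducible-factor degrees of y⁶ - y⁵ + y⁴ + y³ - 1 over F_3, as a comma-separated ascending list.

Write f(y) = y⁶ - y⁵ + y⁴ + y³ - 1.
Roots in F_3: f(0) = 2; f(1) = 1; f(2) = 1.
Complete factorization: f(y) = (y³ - y + 1)·(y³ - y² - y - 1).
Factor degrees with multiplicity: 3 + 3 = 6.

3, 3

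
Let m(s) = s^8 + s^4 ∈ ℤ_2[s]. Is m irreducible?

Check for roots in ℤ_2: m(0) = 0 → root; m(1) = 0 → root.
m(0) = 0, so (s) divides m(s); m is reducible.

No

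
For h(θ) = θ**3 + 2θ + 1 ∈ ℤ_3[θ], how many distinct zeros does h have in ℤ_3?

0

Evaluate at each of the 3 elements of ℤ_3:
h(0) = 1; h(1) = 1; h(2) = 1.
No element is a root.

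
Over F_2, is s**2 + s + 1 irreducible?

Yes

Write P(s) = s**2 + s + 1.
Check for roots in F_2: P(0) = 1; P(1) = 1.
No roots. A degree-2 polynomial over a field with no linear factor is irreducible.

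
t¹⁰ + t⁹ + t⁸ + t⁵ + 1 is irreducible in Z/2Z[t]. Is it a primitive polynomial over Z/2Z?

Write f(t) = t¹⁰ + t⁹ + t⁸ + t⁵ + 1.
|GF(2^10)^×| = 2^10 − 1 = 1023. Prime factorization: 1023 = 3·11·31.
f is primitive ⇔ t has order 1023 in GF(2)[t]/(f), i.e. t^(1023/q) ≠ 1 for each prime q | 1023.
t^(341) mod f = t⁹ + t⁸ + t⁷ + t⁵ + t³.
t^(93) mod f = t⁹ + t⁸ + t⁴ + t³ + t² + t + 1.
t^(33) mod f = t⁹ + t⁸ + t⁶ + t⁵ + t⁴ + t³ + t² + 1.
None equal 1, so t has full order 1023; f is primitive.

Yes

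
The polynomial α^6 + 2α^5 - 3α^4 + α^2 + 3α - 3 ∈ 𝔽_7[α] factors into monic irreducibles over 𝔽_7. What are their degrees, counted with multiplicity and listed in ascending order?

Write h(α) = α^6 + 2α^5 - 3α^4 + α^2 + 3α - 3.
Linear factors from roots: (α - 3).
Complete factorization: h(α) = (α - 3)^2·(α^2 - 3)·(α^2 + α - 3).
Factor degrees with multiplicity: 1 + 1 + 2 + 2 = 6.

1, 1, 2, 2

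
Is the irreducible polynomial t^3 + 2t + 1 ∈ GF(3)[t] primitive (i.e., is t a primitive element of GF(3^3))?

Write f(t) = t^3 + 2t + 1.
|GF(3^3)^×| = 3^3 − 1 = 26. Prime factorization: 26 = 2·13.
f is primitive ⇔ t has order 26 in GF(3)[t]/(f), i.e. t^(26/q) ≠ 1 for each prime q | 26.
t^(13) mod f = 2.
t^(2) mod f = t^2.
None equal 1, so t has full order 26; f is primitive.

Yes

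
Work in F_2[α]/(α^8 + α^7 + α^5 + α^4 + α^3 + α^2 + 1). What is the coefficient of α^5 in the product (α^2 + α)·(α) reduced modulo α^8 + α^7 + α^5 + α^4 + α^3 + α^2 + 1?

0

Multiply in F_2[α]: (α^2 + α)·(α) = α^3 + α^2.
Reduced: α^3 + α^2.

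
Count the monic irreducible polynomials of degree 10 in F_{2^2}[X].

x^(4^10) − x is the product of all monic irreducibles of degree dividing 10; Möbius inversion gives N = (1/10) Σ μ(10/d)·4^d.
Divisors of 10: 1, 2, 5, 10; μ(10/d) for each: 1, -1, -1, 1.
Σ = 4^1 − 4^2 − 4^5 + 4^10 = 1047540.
N = 1047540/10 = 104754.

104754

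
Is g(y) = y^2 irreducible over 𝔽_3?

No

Check for roots in 𝔽_3: g(0) = 0 → root; g(1) = 1; g(2) = 1.
g(0) = 0, so (y) divides g(y); g is reducible.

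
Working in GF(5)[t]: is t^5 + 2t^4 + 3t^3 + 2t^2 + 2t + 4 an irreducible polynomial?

Write m(t) = t^5 + 2t^4 + 3t^3 + 2t^2 + 2t + 4.
Check for roots in GF(5): m(0) = 4; m(1) = 4; m(2) = 4; m(3) = 4; m(4) = 2.
No roots, so no linear factors.
Degree-2 irreducible divisors: test the 10 monic irreducibles of degree 2 over GF(5).
None of them divide m (all give nonzero remainder).
No irreducible factor of degree ≤ 2 exists, so m is irreducible over GF(5).

Yes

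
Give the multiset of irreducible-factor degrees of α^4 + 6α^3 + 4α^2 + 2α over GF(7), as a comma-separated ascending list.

Write h(α) = α^4 + 6α^3 + 4α^2 + 2α.
Linear factors from roots: (α), (α + 5).
Complete factorization: h(α) = (α)·(α + 5)·(α^2 + α + 6).
Factor degrees with multiplicity: 1 + 1 + 2 = 4.

1, 1, 2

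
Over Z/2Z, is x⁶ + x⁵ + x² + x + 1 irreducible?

Write f(x) = x⁶ + x⁵ + x² + x + 1.
Check for roots in Z/2Z: f(0) = 1; f(1) = 1.
No roots, so no linear factors.
Monic irreducibles of degree 2 over GF(2): x² + x + 1.
None of them divide f (all give nonzero remainder).
Monic irreducibles of degree 3 over GF(2): x³ + x + 1, x³ + x² + 1.
None of them divide f (all give nonzero remainder).
No irreducible factor of degree ≤ 3 exists, so f is irreducible over GF(2).

Yes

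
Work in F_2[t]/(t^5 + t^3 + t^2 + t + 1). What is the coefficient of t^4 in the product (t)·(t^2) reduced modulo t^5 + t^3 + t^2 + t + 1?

0

Multiply in F_2[t]: (t)·(t^2) = t^3.
Reduced: t^3.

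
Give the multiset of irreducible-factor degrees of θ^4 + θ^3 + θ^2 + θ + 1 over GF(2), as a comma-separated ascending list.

4

Write g(θ) = θ^4 + θ^3 + θ^2 + θ + 1.
Roots in GF(2): g(0) = 1; g(1) = 1.
Complete factorization: g(θ) = (θ^4 + θ^3 + θ^2 + θ + 1).
Factor degrees with multiplicity: 4 = 4.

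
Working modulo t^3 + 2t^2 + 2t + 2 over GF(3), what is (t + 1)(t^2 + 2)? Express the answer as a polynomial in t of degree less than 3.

2t^2

Multiply in GF(3)[t]: (t + 1)·(t^2 + 2) = t^3 + t^2 + 2t + 2.
Reduce using t^3 ≡ t^2 + t + 1 (mod t^3 + 2t^2 + 2t + 2).
Reduced: 2t^2.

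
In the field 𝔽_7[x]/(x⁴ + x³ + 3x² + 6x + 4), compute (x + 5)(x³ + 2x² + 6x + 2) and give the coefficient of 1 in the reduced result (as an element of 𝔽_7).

Multiply in 𝔽_7[x]: (x + 5)·(x³ + 2x² + 6x + 2) = x⁴ + 2x² + 4x + 3.
Reduce using x⁴ ≡ 6x³ + 4x² + x + 3 (mod x⁴ + x³ + 3x² + 6x + 4).
Reduced: 6x³ + 6x² + 5x + 6.

6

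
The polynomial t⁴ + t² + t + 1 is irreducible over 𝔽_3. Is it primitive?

Write f(t) = t⁴ + t² + t + 1.
|GF(3^4)^×| = 3^4 − 1 = 80. Prime factorization: 80 = 2^4·5.
f is primitive ⇔ t has order 80 in GF(3)[t]/(f), i.e. t^(80/q) ≠ 1 for each prime q | 80.
t^(40) mod f = 1
t^(16) mod f = t³ + 2.
Since t^(40) = 1, the order of t divides 40 < 80; not primitive.

No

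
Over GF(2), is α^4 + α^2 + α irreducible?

No

Write h(α) = α^4 + α^2 + α.
Check for roots in GF(2): h(0) = 0 → root; h(1) = 1.
h(0) = 0, so (α) divides h(α); h is reducible.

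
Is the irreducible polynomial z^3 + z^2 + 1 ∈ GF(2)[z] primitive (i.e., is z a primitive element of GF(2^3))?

Write f(z) = z^3 + z^2 + 1.
|GF(2^3)^×| = 2^3 − 1 = 7. Prime factorization: 7 = 7.
f is primitive ⇔ z has order 7 in GF(2)[z]/(f), i.e. z^(7/q) ≠ 1 for each prime q | 7.
z^(1) mod f = z.
None equal 1, so z has full order 7; f is primitive.

Yes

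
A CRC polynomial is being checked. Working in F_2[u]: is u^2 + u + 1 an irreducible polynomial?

Yes

Write g(u) = u^2 + u + 1.
Check for roots in F_2: g(0) = 1; g(1) = 1.
No roots. A degree-2 polynomial over a field with no linear factor is irreducible.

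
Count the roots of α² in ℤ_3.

Write P(α) = α².
Evaluate at each of the 3 elements of ℤ_3:
P(0) = 0 → root; P(1) = 1; P(2) = 1.
Roots: {0}.

1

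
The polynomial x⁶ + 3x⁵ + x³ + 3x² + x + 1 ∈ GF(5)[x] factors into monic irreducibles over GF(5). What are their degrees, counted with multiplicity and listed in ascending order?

1, 1, 2, 2

Write f(x) = x⁶ + 3x⁵ + x³ + 3x² + x + 1.
Roots in GF(5): f(0) = 1; f(1) = 0 → root; f(2) = 3; f(3) = 1; f(4) = 0 → root.
Linear factors from roots: (x + 4), (x + 1).
Complete factorization: f(x) = (x + 1)·(x + 4)·(x² + 3)·(x² + 3x + 3).
Factor degrees with multiplicity: 1 + 1 + 2 + 2 = 6.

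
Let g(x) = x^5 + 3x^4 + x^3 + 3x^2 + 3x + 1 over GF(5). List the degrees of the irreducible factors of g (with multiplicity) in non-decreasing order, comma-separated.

Roots in GF(5): g(0) = 1; g(1) = 2; g(2) = 2; g(3) = 0 → root; g(4) = 2.
Linear factors from roots: (x + 2).
Complete factorization: g(x) = (x + 2)·(x^2 + 2x + 4)·(x^2 + 4x + 2).
Factor degrees with multiplicity: 1 + 2 + 2 = 5.

1, 2, 2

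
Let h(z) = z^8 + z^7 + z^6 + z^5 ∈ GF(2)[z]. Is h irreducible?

No

Check for roots in GF(2): h(0) = 0 → root; h(1) = 0 → root.
h(0) = 0, so (z) divides h(z); h is reducible.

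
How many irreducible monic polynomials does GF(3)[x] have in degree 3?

8

Gauss's count: N_{3}(3) = (1/3) Σ_{d|3} μ(3/d)·3^d.
Divisors of 3: 1, 3; μ(3/d) for each: -1, 1.
Σ = − 3^1 + 3^3 = 24.
N = 24/3 = 8.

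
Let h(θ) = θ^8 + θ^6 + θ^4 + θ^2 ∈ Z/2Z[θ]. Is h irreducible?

Check for roots in Z/2Z: h(0) = 0 → root; h(1) = 0 → root.
h(0) = 0, so (θ) divides h(θ); h is reducible.

No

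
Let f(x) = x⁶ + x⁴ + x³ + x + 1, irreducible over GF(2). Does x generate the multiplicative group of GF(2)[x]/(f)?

|GF(2^6)^×| = 2^6 − 1 = 63. Prime factorization: 63 = 3^2·7.
f is primitive ⇔ x has order 63 in GF(2)[x]/(f), i.e. x^(63/q) ≠ 1 for each prime q | 63.
x^(21) mod f = x³ + x² + x.
x^(9) mod f = x⁵ + x⁴ + x² + 1.
None equal 1, so x has full order 63; f is primitive.

Yes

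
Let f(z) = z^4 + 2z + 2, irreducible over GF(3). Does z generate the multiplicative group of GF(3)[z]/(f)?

Yes

|GF(3^4)^×| = 3^4 − 1 = 80. Prime factorization: 80 = 2^4·5.
f is primitive ⇔ z has order 80 in GF(3)[z]/(f), i.e. z^(80/q) ≠ 1 for each prime q | 80.
z^(40) mod f = 2.
z^(16) mod f = z^3 + 2z + 2.
None equal 1, so z has full order 80; f is primitive.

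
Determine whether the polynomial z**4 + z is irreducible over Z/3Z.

Write P(z) = z**4 + z.
Check for roots in Z/3Z: P(0) = 0 → root; P(1) = 2; P(2) = 0 → root.
P(0) = 0, so (z) divides P(z); P is reducible.

No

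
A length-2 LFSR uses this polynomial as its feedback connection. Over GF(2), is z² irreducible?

No

Write P(z) = z².
Check for roots in GF(2): P(0) = 0 → root; P(1) = 1.
P(0) = 0, so (z) divides P(z); P is reducible.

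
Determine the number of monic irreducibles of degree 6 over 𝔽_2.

9

x^(2^6) − x is the product of all monic irreducibles of degree dividing 6; Möbius inversion gives N = (1/6) Σ μ(6/d)·2^d.
Divisors of 6: 1, 2, 3, 6; μ(6/d) for each: 1, -1, -1, 1.
Σ = 2^1 − 2^2 − 2^3 + 2^6 = 54.
N = 54/6 = 9.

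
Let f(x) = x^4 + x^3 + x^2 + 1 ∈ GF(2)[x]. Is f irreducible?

Check for roots in GF(2): f(0) = 1; f(1) = 0 → root.
f(1) = 0, so (x − 1) divides f(x); f is reducible.

No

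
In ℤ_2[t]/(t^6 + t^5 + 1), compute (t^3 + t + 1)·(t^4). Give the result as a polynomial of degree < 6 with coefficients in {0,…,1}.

t^4 + t + 1

Multiply in ℤ_2[t]: (t^3 + t + 1)·(t^4) = t^7 + t^5 + t^4.
Reduce using t^6 ≡ t^5 + 1 (mod t^6 + t^5 + 1).
Reduced: t^4 + t + 1.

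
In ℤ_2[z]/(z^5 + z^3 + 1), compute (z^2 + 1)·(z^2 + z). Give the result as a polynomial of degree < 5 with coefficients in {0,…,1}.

z^4 + z^3 + z^2 + z

Multiply in ℤ_2[z]: (z^2 + 1)·(z^2 + z) = z^4 + z^3 + z^2 + z.
Reduced: z^4 + z^3 + z^2 + z.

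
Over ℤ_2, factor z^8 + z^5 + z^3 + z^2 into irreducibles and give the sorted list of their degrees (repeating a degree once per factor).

1, 1, 1, 1, 1, 3

Write f(z) = z^8 + z^5 + z^3 + z^2.
Roots in ℤ_2: f(0) = 0 → root; f(1) = 0 → root.
Linear factors from roots: (z), (z + 1).
Complete factorization: f(z) = (z)^2·(z + 1)^3·(z^3 + z^2 + 1).
Factor degrees with multiplicity: 1 + 1 + 1 + 1 + 1 + 3 = 8.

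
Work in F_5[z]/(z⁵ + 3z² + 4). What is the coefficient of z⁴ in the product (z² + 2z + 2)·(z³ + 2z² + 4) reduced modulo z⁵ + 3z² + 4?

4

Multiply in F_5[z]: (z² + 2z + 2)·(z³ + 2z² + 4) = z⁵ + 4z⁴ + z³ + 3z² + 3z + 3.
Reduce using z⁵ ≡ 2z² + 1 (mod z⁵ + 3z² + 4).
Reduced: 4z⁴ + z³ + 3z + 4.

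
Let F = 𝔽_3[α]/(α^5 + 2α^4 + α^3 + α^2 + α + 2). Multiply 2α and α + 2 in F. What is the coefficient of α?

1

Multiply in 𝔽_3[α]: (2α)·(α + 2) = 2α^2 + α.
Reduced: 2α^2 + α.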